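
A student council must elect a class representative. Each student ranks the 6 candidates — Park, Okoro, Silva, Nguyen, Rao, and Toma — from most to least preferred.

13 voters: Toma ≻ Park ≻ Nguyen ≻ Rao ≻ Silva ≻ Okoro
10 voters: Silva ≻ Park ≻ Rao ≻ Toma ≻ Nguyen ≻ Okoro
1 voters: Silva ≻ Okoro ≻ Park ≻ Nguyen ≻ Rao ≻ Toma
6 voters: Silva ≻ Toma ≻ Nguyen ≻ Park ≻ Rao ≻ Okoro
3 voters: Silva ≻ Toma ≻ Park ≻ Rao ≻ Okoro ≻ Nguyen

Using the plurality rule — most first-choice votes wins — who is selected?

Silva

First-place vote totals:
  Park: 0
  Okoro: 0
  Silva: 20
  Nguyen: 0
  Rao: 0
  Toma: 13
Silva has the most first-place votes.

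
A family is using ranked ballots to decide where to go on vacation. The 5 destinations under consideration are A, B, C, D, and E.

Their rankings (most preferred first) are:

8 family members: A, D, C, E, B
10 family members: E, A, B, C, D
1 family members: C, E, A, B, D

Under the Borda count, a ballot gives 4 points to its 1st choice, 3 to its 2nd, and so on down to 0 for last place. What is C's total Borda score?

Borda scores:
  A: 8·4 + 10·3 + 2 = 64
  B: 8·0 + 10·2 + 1 = 21
  C: 8·2 + 10·1 + 4 = 30
  D: 8·3 + 10·0 + 0 = 24
  E: 8·1 + 10·4 + 3 = 51

30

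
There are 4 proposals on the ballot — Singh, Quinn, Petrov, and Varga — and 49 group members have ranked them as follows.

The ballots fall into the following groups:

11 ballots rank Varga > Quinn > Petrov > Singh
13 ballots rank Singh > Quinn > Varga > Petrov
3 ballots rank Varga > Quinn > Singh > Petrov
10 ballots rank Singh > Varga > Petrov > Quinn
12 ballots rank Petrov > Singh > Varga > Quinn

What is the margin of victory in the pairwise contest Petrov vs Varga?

25

Ballots ranking Petrov above Varga: 12.
Ballots ranking Varga above Petrov: 11+13+3+10 = 37.
Varga wins 37–12, a margin of 25.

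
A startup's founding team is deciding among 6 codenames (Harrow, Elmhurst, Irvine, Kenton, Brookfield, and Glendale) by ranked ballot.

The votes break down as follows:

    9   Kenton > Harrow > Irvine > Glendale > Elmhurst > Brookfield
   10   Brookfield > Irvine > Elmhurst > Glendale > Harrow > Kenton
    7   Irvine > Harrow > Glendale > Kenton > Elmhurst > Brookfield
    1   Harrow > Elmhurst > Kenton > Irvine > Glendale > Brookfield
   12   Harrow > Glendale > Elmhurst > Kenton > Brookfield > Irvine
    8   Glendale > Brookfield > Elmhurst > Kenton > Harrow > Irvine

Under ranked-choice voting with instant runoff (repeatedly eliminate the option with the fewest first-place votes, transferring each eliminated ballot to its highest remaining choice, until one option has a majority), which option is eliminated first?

Round 1: Harrow 13, Brookfield 10, Kenton 9, Glendale 8, Irvine 7, Elmhurst 0. Elmhurst has the fewest and is eliminated.
Round 2: Harrow 13, Brookfield 10, Kenton 9, Glendale 8, Irvine 7. Irvine has the fewest and is eliminated.
Round 3: Harrow 20, Brookfield 10, Kenton 9, Glendale 8. Glendale has the fewest and is eliminated.
Round 4: Harrow 20, Brookfield 18, Kenton 9. Kenton has the fewest and is eliminated.
Round 5: Harrow 29, Brookfield 18. Harrow has a majority.

Elmhurst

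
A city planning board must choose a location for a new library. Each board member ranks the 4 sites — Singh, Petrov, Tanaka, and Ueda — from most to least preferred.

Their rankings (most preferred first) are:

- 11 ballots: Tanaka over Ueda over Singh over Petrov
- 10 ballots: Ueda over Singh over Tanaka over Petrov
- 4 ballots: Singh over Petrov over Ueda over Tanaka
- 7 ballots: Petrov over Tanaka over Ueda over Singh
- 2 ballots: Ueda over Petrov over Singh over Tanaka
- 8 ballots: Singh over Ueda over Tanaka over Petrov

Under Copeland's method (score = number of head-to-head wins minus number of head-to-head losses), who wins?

Ueda

Pairwise results:
  Singh vs Petrov: Singh wins 33–9.
  Singh vs Tanaka: Singh wins 24–18.
  Singh vs Ueda: Ueda wins 30–12.
  Petrov vs Tanaka: Tanaka wins 29–13.
  Petrov vs Ueda: Ueda wins 31–11.
  Tanaka vs Ueda: Ueda wins 24–18.
Copeland scores (wins − losses):
  Singh: 2 − 1 = 1
  Petrov: 0 − 3 = -3
  Tanaka: 1 − 2 = -1
  Ueda: 3 − 0 = 3
Ueda has the best Copeland score.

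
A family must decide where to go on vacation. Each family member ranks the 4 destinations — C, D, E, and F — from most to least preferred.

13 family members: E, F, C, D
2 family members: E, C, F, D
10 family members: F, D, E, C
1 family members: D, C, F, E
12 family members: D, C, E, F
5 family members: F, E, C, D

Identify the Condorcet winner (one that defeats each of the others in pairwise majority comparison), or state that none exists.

Head-to-head results (43 voters total):
C vs D: D wins 23–20.
C vs E: E wins 30–13.
C vs F: F wins 28–15.
D vs E: D wins 23–20.
D vs F: F wins 30–13.
E vs F: E wins 27–16.
No candidate beats all others: D beats E beats F beats D, a majority cycle.

No Condorcet winner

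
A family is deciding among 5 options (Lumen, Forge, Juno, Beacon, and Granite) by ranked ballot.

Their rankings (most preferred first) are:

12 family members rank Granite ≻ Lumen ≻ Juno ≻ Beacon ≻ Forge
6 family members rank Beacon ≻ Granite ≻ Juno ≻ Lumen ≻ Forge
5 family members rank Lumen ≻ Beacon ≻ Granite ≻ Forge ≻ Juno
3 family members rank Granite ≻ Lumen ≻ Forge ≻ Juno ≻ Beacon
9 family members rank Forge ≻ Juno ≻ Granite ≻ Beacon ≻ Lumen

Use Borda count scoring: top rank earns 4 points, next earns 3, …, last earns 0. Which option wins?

Borda scores:
  Lumen: 12·3 + 6·1 + 5·4 + 3·3 + 9·0 = 71
  Forge: 12·0 + 6·0 + 5·1 + 3·2 + 9·4 = 47
  Juno: 12·2 + 6·2 + 5·0 + 3·1 + 9·3 = 66
  Beacon: 12·1 + 6·4 + 5·3 + 3·0 + 9·1 = 60
  Granite: 12·4 + 6·3 + 5·2 + 3·4 + 9·2 = 106
Granite has the highest total.

Granite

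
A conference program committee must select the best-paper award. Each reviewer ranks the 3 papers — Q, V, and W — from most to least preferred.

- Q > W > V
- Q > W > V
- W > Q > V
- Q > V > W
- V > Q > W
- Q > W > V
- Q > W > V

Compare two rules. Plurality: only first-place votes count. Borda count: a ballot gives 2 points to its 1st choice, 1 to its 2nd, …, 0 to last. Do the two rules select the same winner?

Yes

Plurality first-place counts: Q 5, V 1, W 1 → Q.
Borda totals: Q 12, V 3, W 6 → Q.
The two rules agree on Q.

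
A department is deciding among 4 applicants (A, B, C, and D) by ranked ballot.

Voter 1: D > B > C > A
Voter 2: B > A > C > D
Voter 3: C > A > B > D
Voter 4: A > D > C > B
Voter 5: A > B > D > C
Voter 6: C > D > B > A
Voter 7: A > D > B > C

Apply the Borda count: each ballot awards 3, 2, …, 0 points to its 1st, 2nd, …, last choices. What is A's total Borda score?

Borda scores:
  A: 0 + 2 + 2 + 3 + 3 + 0 + 3 = 13
  B: 2 + 3 + 1 + 0 + 2 + 1 + 1 = 10
  C: 1 + 1 + 3 + 1 + 0 + 3 + 0 = 9
  D: 3 + 0 + 0 + 2 + 1 + 2 + 2 = 10

13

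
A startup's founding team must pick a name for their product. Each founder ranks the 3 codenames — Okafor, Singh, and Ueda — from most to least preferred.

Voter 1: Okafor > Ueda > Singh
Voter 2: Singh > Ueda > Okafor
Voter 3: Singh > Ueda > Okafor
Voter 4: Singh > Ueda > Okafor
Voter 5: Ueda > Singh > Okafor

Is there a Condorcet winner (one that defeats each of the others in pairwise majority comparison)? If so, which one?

Head-to-head results (5 voters total):
Okafor vs Singh: Singh wins 4–1.
Okafor vs Ueda: Ueda wins 4–1.
Singh vs Ueda: Singh wins 3–2.
Singh beats each rival — Okafor (4–1), Ueda (3–2) — so Singh is the Condorcet winner.

Singh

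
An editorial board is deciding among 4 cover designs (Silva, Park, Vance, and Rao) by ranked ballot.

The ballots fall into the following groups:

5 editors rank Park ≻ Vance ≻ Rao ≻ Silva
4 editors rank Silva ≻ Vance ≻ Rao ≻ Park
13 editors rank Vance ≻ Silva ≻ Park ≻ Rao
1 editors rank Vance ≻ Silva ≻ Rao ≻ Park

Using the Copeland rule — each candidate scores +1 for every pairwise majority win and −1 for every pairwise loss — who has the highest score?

Pairwise results:
  Silva vs Park: Silva wins 18–5.
  Silva vs Vance: Vance wins 19–4.
  Silva vs Rao: Silva wins 18–5.
  Park vs Vance: Vance wins 18–5.
  Park vs Rao: Park wins 18–5.
  Vance vs Rao: Vance wins 23–0.
Copeland scores (wins − losses):
  Silva: 2 − 1 = 1
  Park: 1 − 2 = -1
  Vance: 3 − 0 = 3
  Rao: 0 − 3 = -3
Vance has the best Copeland score.

Vance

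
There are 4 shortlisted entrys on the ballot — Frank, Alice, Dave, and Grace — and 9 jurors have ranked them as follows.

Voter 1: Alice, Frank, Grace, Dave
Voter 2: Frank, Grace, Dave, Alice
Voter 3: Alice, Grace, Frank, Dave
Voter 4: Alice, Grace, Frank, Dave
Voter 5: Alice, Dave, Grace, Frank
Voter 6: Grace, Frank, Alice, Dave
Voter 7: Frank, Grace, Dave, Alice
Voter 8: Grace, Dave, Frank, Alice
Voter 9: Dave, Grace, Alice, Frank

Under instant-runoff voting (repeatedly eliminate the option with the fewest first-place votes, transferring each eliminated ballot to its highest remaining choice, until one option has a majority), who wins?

Grace

Round 1: Alice 4, Frank 2, Grace 2, Dave 1. Dave has the fewest and is eliminated.
Round 2: Alice 4, Grace 3, Frank 2. Frank has the fewest and is eliminated.
Round 3: Grace 5, Alice 4. Grace has a majority.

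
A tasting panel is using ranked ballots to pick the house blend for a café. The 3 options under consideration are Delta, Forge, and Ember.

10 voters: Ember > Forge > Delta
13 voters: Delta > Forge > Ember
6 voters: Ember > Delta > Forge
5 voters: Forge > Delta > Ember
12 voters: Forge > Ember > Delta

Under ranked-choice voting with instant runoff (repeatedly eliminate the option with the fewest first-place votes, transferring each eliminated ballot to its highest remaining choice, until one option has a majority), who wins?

Forge

Round 1: Forge 17, Ember 16, Delta 13. Delta has the fewest and is eliminated.
Round 2: Forge 30, Ember 16. Forge has a majority.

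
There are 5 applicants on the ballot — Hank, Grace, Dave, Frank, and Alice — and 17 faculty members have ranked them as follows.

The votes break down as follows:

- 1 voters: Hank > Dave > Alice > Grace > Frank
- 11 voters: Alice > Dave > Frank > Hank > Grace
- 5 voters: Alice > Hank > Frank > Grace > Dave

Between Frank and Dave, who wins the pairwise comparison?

Dave

Ballots ranking Frank above Dave: 5.
Ballots ranking Dave above Frank: 1+11 = 12.
Dave wins the head-to-head, 12–5.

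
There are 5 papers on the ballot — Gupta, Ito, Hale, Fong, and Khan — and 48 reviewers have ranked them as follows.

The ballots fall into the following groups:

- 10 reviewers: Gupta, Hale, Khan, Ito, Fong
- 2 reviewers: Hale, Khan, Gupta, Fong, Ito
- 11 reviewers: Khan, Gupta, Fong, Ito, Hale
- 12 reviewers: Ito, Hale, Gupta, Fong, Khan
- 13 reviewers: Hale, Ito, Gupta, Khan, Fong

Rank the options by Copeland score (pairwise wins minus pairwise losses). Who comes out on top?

Hale

Pairwise results:
  Gupta vs Ito: Ito wins 25–23.
  Gupta vs Hale: Hale wins 27–21.
  Gupta vs Fong: Gupta wins 48–0.
  Gupta vs Khan: Gupta wins 35–13.
  Ito vs Hale: Hale wins 25–23.
  Ito vs Fong: Ito wins 35–13.
  Ito vs Khan: Ito wins 25–23.
  Hale vs Fong: Hale wins 37–11.
  Hale vs Khan: Hale wins 37–11.
  Fong vs Khan: Khan wins 36–12.
Copeland scores (wins − losses):
  Gupta: 2 − 2 = 0
  Ito: 3 − 1 = 2
  Hale: 4 − 0 = 4
  Fong: 0 − 4 = -4
  Khan: 1 − 3 = -2
Hale has the best Copeland score.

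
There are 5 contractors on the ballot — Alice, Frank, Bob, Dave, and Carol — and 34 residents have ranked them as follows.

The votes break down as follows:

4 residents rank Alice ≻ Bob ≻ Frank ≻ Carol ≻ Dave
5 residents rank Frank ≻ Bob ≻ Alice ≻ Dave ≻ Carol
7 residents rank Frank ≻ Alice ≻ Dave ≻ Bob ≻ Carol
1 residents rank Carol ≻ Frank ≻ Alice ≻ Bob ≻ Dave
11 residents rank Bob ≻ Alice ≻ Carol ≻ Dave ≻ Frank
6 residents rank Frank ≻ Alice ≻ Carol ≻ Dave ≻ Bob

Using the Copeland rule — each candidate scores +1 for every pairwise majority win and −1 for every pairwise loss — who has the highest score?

Pairwise results:
  Alice vs Frank: Frank wins 19–15.
  Alice vs Bob: Alice wins 18–16.
  Alice vs Dave: Alice wins 34–0.
  Alice vs Carol: Alice wins 33–1.
  Frank vs Bob: Frank wins 19–15.
  Frank vs Dave: Frank wins 23–11.
  Frank vs Carol: Frank wins 22–12.
  Bob vs Dave: Bob wins 21–13.
  Bob vs Carol: Bob wins 27–7.
  Dave vs Carol: Carol wins 22–12.
Copeland scores (wins − losses):
  Alice: 3 − 1 = 2
  Frank: 4 − 0 = 4
  Bob: 2 − 2 = 0
  Dave: 0 − 4 = -4
  Carol: 1 − 3 = -2
Frank has the best Copeland score.

Frank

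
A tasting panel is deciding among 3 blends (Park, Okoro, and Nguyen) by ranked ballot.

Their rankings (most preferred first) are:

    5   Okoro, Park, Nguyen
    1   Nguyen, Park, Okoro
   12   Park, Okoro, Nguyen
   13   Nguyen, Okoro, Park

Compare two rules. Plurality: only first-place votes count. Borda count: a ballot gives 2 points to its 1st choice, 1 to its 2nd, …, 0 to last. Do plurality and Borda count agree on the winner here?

Plurality first-place counts: Park 12, Okoro 5, Nguyen 14 → Nguyen.
Borda totals: Park 30, Okoro 35, Nguyen 28 → Okoro.
The two rules disagree: plurality picks Nguyen, Borda picks Okoro.

No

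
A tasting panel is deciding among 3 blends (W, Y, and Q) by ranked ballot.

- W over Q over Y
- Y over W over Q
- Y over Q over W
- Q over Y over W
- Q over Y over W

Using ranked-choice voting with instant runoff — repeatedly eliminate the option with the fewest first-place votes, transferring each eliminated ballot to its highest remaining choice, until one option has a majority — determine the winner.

Q

Round 1: Y 2, Q 2, W 1. W has the fewest and is eliminated.
Round 2: Q 3, Y 2. Q has a majority.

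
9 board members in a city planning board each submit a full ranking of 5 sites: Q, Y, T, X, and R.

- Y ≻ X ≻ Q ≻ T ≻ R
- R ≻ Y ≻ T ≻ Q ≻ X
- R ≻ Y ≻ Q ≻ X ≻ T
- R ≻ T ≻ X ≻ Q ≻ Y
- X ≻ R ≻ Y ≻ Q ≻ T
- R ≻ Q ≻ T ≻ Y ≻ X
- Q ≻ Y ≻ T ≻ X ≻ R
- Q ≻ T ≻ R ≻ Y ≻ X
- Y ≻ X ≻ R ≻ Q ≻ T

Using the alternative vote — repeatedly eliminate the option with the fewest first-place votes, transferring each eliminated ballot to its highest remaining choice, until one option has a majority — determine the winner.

Round 1: R 4, Q 2, Y 2, X 1, T 0. T has the fewest and is eliminated.
Round 2: R 4, Q 2, Y 2, X 1. X has the fewest and is eliminated.
Round 3: R 5, Q 2, Y 2. R has a majority.

R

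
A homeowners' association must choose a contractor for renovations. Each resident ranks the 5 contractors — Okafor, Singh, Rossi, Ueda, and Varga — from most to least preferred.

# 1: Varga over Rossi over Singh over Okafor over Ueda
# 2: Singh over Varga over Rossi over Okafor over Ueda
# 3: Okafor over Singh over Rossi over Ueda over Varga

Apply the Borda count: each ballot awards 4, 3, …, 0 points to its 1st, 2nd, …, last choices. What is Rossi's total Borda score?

Borda scores:
  Okafor: 1 + 1 + 4 = 6
  Singh: 2 + 4 + 3 = 9
  Rossi: 3 + 2 + 2 = 7
  Ueda: 0 + 0 + 1 = 1
  Varga: 4 + 3 + 0 = 7

7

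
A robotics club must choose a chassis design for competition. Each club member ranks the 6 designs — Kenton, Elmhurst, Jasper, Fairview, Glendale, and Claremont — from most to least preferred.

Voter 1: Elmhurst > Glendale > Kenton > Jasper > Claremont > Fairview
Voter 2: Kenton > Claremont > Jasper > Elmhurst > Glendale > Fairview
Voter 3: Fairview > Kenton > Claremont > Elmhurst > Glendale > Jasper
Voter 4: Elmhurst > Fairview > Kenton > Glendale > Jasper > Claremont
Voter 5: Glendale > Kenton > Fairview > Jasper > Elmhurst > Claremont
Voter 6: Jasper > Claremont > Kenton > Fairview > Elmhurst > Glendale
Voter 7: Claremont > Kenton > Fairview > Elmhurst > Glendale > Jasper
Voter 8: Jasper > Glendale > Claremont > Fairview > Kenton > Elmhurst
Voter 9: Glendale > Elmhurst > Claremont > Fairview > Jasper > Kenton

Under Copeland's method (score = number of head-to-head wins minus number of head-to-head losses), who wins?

Kenton

Pairwise results:
  Kenton vs Elmhurst: Kenton wins 6–3.
  Kenton vs Jasper: Kenton wins 6–3.
  Kenton vs Fairview: Kenton wins 5–4.
  Kenton vs Glendale: Kenton wins 5–4.
  Kenton vs Claremont: Kenton wins 5–4.
  Elmhurst vs Jasper: Elmhurst wins 5–4.
  Elmhurst vs Fairview: Fairview wins 5–4.
  Elmhurst vs Glendale: Elmhurst wins 6–3.
  Elmhurst vs Claremont: Claremont wins 5–4.
  Jasper vs Fairview: Fairview wins 5–4.
  Jasper vs Glendale: Glendale wins 6–3.
  Jasper vs Claremont: Jasper wins 5–4.
  Fairview vs Glendale: Glendale wins 5–4.
  Fairview vs Claremont: Claremont wins 6–3.
  Glendale vs Claremont: Glendale wins 5–4.
Copeland scores (wins − losses):
  Kenton: 5 − 0 = 5
  Elmhurst: 2 − 3 = -1
  Jasper: 1 − 4 = -3
  Fairview: 2 − 3 = -1
  Glendale: 3 − 2 = 1
  Claremont: 2 − 3 = -1
Kenton has the best Copeland score.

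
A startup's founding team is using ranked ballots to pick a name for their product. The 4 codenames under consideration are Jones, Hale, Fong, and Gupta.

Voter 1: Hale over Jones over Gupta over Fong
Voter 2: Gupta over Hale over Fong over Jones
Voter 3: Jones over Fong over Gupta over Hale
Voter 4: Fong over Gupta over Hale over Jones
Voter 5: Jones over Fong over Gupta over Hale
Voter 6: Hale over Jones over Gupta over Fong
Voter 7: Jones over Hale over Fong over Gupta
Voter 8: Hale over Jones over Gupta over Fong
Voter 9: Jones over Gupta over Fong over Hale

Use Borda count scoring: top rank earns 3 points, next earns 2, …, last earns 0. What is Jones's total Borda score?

18

Borda scores:
  Jones: 2 + 0 + 3 + 0 + 3 + 2 + 3 + 2 + 3 = 18
  Hale: 3 + 2 + 0 + 1 + 0 + 3 + 2 + 3 + 0 = 14
  Fong: 0 + 1 + 2 + 3 + 2 + 0 + 1 + 0 + 1 = 10
  Gupta: 1 + 3 + 1 + 2 + 1 + 1 + 0 + 1 + 2 = 12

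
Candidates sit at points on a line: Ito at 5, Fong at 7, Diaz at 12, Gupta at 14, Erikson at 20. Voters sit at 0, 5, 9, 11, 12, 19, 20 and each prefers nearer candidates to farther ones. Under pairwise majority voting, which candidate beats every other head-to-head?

With single-peaked preferences on a line, the Condorcet winner is the candidate closest to the median voter.
The median voter (position 11) is closest to Diaz at 12.
Check: Diaz vs Erikson — voters closer to Diaz: 5 of 7.

Diaz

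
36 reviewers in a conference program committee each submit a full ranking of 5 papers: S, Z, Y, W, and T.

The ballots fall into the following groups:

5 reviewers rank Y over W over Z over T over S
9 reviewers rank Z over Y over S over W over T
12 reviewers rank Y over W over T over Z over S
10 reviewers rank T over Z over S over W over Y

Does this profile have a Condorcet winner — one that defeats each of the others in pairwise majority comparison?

Head-to-head results (36 voters total):
S vs Z: Z wins 36–0.
S vs Y: Y wins 26–10.
S vs W: S wins 19–17.
S vs T: T wins 27–9.
Z vs Y: Z wins 19–17.
Z vs W: Z wins 19–17.
Z vs T: T wins 22–14.
Y vs W: Y wins 26–10.
Y vs T: Y wins 26–10.
W vs T: W wins 26–10.
No candidate beats all others: S beats W beats T beats S, a majority cycle.

No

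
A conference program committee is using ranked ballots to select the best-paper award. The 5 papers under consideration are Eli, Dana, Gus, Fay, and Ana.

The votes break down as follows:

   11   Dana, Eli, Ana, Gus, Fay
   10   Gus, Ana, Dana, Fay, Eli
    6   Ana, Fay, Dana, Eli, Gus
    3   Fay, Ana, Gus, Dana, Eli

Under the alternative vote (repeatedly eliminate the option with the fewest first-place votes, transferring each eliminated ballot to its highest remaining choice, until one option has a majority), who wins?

Round 1: Dana 11, Gus 10, Ana 6, Fay 3, Eli 0. Eli has the fewest and is eliminated.
Round 2: Dana 11, Gus 10, Ana 6, Fay 3. Fay has the fewest and is eliminated.
Round 3: Dana 11, Gus 10, Ana 9. Ana has the fewest and is eliminated.
Round 4: Dana 17, Gus 13. Dana has a majority.

Dana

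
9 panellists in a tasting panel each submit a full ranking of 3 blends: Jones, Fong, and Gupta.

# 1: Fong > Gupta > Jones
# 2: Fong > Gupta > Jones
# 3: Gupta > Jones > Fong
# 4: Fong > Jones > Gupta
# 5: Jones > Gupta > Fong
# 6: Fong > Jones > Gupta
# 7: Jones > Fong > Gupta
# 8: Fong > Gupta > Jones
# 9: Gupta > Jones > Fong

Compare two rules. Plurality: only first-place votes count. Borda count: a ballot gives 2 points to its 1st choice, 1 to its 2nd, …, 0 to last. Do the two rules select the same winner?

Yes

Plurality first-place counts: Jones 2, Fong 5, Gupta 2 → Fong.
Borda totals: Jones 8, Fong 11, Gupta 8 → Fong.
The two rules agree on Fong.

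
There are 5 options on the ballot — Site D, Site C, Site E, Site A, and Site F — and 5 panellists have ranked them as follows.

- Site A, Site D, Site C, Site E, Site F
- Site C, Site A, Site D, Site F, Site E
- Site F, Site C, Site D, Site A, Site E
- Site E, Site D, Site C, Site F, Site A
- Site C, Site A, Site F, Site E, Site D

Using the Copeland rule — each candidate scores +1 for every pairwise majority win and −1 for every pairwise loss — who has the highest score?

Site C

Pairwise results:
  Site D vs Site C: Site C wins 3–2.
  Site D vs Site E: Site D wins 3–2.
  Site D vs Site A: Site A wins 3–2.
  Site D vs Site F: Site D wins 3–2.
  Site C vs Site E: Site C wins 4–1.
  Site C vs Site A: Site C wins 4–1.
  Site C vs Site F: Site C wins 4–1.
  Site E vs Site A: Site A wins 4–1.
  Site E vs Site F: Site F wins 3–2.
  Site A vs Site F: Site A wins 3–2.
Copeland scores (wins − losses):
  Site D: 2 − 2 = 0
  Site C: 4 − 0 = 4
  Site E: 0 − 4 = -4
  Site A: 3 − 1 = 2
  Site F: 1 − 3 = -2
Site C has the best Copeland score.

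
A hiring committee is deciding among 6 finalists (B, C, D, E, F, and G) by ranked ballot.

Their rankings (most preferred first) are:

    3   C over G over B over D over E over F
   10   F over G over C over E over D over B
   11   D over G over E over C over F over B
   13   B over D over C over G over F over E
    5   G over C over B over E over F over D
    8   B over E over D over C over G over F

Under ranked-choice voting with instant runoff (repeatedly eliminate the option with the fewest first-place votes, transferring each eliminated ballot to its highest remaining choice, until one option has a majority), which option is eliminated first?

E

Round 1: B 21, D 11, F 10, G 5, C 3, E 0. E has the fewest and is eliminated.
Round 2: B 21, D 11, F 10, G 5, C 3. C has the fewest and is eliminated.
Round 3: B 21, D 11, F 10, G 8. G has the fewest and is eliminated.
Round 4: B 29, D 11, F 10. B has a majority.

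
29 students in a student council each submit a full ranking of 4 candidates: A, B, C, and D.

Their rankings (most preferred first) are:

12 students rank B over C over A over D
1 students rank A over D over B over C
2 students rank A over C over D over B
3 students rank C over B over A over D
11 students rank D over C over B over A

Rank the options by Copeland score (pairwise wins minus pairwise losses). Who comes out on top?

C

Pairwise results:
  A vs B: B wins 26–3.
  A vs C: C wins 26–3.
  A vs D: A wins 18–11.
  B vs C: C wins 16–13.
  B vs D: B wins 15–14.
  C vs D: C wins 17–12.
Copeland scores (wins − losses):
  A: 1 − 2 = -1
  B: 2 − 1 = 1
  C: 3 − 0 = 3
  D: 0 − 3 = -3
C has the best Copeland score.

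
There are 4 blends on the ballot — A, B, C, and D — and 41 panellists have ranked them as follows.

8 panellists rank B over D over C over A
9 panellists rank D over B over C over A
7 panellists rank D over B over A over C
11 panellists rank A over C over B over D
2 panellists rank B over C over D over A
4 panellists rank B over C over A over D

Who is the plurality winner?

First-place vote totals:
  A: 11
  B: 14
  C: 0
  D: 16
D has the most first-place votes.

D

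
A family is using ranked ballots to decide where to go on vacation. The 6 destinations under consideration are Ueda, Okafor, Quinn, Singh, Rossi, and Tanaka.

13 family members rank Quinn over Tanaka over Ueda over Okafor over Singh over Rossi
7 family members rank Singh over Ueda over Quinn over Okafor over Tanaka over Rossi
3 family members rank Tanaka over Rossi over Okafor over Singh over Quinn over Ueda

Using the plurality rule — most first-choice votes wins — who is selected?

First-place vote totals:
  Ueda: 0
  Okafor: 0
  Quinn: 13
  Singh: 7
  Rossi: 0
  Tanaka: 3
Quinn has the most first-place votes.

Quinn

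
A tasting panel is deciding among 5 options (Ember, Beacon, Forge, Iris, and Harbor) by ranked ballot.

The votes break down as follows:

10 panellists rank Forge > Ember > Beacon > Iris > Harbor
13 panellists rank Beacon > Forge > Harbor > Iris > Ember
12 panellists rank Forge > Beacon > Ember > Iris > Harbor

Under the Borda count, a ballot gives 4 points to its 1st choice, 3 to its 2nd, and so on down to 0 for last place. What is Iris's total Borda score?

35

Borda scores:
  Ember: 10·3 + 13·0 + 12·2 = 54
  Beacon: 10·2 + 13·4 + 12·3 = 108
  Forge: 10·4 + 13·3 + 12·4 = 127
  Iris: 10·1 + 13·1 + 12·1 = 35
  Harbor: 10·0 + 13·2 + 12·0 = 26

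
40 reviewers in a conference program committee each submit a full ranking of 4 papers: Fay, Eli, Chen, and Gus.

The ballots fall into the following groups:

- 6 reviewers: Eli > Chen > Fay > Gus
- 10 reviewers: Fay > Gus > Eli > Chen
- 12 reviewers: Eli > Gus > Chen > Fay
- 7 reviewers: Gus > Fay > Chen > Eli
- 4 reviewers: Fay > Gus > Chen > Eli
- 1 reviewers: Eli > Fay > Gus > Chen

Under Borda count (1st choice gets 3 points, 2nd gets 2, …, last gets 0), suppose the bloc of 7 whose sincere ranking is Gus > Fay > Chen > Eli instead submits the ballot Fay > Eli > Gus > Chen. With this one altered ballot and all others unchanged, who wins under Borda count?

Borda totals with the altered ballot: Fay 71, Eli 81, Chen 28, Gus 60.
The switch changes the winner from Gus to Eli.

Eli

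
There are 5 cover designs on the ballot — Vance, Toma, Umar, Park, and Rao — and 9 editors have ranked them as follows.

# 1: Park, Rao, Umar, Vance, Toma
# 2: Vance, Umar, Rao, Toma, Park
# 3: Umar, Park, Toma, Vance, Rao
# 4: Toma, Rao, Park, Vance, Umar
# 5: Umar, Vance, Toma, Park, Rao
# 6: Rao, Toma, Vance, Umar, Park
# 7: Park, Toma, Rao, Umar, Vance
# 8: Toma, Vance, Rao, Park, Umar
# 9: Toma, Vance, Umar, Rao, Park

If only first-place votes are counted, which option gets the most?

Toma

First-place vote totals:
  Vance: 1
  Toma: 3
  Umar: 2
  Park: 2
  Rao: 1
Toma has the most first-place votes.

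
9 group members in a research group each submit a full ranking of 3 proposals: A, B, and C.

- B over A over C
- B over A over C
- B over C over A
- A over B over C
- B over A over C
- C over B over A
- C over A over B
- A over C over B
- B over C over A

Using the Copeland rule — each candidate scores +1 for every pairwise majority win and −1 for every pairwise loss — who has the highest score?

Pairwise results:
  A vs B: B wins 6–3.
  A vs C: A wins 5–4.
  B vs C: B wins 6–3.
Copeland scores (wins − losses):
  A: 1 − 1 = 0
  B: 2 − 0 = 2
  C: 0 − 2 = -2
B has the best Copeland score.

B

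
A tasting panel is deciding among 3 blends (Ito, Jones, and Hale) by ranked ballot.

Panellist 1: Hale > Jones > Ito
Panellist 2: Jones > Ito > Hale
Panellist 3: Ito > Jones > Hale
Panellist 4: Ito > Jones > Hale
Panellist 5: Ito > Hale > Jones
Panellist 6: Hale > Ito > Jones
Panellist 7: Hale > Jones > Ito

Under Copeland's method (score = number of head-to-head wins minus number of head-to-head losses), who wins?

Pairwise results:
  Ito vs Jones: Ito wins 4–3.
  Ito vs Hale: Ito wins 4–3.
  Jones vs Hale: Hale wins 4–3.
Copeland scores (wins − losses):
  Ito: 2 − 0 = 2
  Jones: 0 − 2 = -2
  Hale: 1 − 1 = 0
Ito has the best Copeland score.

Ito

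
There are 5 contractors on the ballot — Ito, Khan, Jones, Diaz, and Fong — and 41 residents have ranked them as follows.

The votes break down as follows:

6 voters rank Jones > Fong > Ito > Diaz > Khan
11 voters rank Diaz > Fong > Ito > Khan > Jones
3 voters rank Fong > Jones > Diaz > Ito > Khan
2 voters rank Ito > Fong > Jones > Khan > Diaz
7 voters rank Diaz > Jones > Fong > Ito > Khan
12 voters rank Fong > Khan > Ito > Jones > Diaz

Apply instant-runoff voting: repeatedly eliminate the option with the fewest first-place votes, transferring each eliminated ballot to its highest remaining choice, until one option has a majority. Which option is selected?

Round 1: Diaz 18, Fong 15, Jones 6, Ito 2, Khan 0. Khan has the fewest and is eliminated.
Round 2: Diaz 18, Fong 15, Jones 6, Ito 2. Ito has the fewest and is eliminated.
Round 3: Diaz 18, Fong 17, Jones 6. Jones has the fewest and is eliminated.
Round 4: Fong 23, Diaz 18. Fong has a majority.

Fong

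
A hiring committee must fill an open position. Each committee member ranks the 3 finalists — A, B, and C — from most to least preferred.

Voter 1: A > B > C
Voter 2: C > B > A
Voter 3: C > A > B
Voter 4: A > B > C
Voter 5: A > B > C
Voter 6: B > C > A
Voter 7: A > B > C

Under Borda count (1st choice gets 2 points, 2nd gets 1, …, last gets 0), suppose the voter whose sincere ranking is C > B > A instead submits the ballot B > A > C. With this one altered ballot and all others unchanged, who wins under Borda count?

A

Borda totals with the altered ballot: A 10, B 8, C 3.
The winner is unchanged: still A.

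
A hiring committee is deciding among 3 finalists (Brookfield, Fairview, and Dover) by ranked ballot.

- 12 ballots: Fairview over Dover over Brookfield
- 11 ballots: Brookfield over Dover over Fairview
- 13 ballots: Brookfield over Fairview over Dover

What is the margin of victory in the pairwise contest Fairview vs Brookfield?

Ballots ranking Fairview above Brookfield: 12.
Ballots ranking Brookfield above Fairview: 11+13 = 24.
Brookfield wins 24–12, a margin of 12.

12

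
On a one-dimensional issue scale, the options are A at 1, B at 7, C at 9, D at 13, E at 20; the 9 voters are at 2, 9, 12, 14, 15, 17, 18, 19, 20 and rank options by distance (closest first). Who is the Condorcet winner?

With single-peaked preferences on a line, the Condorcet winner is the candidate closest to the median voter.
The median voter (position 15) is closest to D at 13.
Check: D vs B — voters closer to D: 7 of 9.

D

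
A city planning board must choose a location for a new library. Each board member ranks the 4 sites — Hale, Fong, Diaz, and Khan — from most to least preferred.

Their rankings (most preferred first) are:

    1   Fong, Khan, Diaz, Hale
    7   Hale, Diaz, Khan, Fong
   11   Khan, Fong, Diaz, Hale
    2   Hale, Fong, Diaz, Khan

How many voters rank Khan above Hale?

Ballots ranking Khan above Hale: 1+11 = 12.
Ballots ranking Hale above Khan: 7+2 = 9.
So 12 of 21 voters prefer Khan to Hale.

12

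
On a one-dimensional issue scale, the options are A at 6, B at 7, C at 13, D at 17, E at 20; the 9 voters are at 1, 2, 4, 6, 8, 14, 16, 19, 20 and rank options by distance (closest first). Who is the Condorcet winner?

B

With single-peaked preferences on a line, the Condorcet winner is the candidate closest to the median voter.
The median voter (position 8) is closest to B at 7.
Check: B vs C — voters closer to B: 5 of 9.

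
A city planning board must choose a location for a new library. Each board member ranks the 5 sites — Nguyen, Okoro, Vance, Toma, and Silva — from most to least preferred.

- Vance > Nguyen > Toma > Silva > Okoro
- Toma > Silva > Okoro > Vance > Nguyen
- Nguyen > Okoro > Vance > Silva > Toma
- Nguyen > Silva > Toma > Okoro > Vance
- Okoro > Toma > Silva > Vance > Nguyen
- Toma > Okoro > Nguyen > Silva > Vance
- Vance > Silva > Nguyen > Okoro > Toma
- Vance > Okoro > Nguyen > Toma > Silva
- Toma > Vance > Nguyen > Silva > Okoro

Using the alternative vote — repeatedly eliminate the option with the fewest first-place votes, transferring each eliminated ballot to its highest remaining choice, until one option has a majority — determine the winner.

Round 1: Vance 3, Toma 3, Nguyen 2, Okoro 1, Silva 0. Silva has the fewest and is eliminated.
Round 2: Vance 3, Toma 3, Nguyen 2, Okoro 1. Okoro has the fewest and is eliminated.
Round 3: Toma 4, Vance 3, Nguyen 2. Nguyen has the fewest and is eliminated.
Round 4: Toma 5, Vance 4. Toma has a majority.

Toma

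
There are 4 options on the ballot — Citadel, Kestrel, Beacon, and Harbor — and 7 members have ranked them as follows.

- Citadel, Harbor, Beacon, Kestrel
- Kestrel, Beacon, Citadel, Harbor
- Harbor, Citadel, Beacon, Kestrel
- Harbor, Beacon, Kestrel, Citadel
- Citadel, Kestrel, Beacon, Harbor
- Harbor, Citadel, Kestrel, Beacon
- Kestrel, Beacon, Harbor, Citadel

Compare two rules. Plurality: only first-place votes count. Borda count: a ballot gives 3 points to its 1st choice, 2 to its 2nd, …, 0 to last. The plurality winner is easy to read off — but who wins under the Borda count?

Harbor

Plurality first-place counts: Citadel 2, Kestrel 2, Beacon 0, Harbor 3 → Harbor.
Borda totals: Citadel 11, Kestrel 10, Beacon 9, Harbor 12 → Harbor.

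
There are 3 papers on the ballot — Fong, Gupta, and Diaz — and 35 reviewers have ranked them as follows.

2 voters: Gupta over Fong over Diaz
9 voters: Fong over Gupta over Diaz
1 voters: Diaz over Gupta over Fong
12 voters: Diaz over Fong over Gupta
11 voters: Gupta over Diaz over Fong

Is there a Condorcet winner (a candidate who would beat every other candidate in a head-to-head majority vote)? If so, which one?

There is no Condorcet winner

Head-to-head results (35 voters total):
Fong vs Gupta: Fong wins 21–14.
Fong vs Diaz: Diaz wins 24–11.
Gupta vs Diaz: Gupta wins 22–13.
No candidate beats all others: Fong beats Gupta beats Diaz beats Fong, a majority cycle.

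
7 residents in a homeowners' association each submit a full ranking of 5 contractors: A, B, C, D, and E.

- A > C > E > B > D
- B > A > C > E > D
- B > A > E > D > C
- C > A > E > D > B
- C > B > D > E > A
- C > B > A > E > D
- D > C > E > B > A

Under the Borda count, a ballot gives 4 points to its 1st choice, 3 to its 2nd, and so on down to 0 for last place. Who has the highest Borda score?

C

Borda scores:
  A: 4 + 3 + 3 + 3 + 0 + 2 + 0 = 15
  B: 1 + 4 + 4 + 0 + 3 + 3 + 1 = 16
  C: 3 + 2 + 0 + 4 + 4 + 4 + 3 = 20
  D: 0 + 0 + 1 + 1 + 2 + 0 + 4 = 8
  E: 2 + 1 + 2 + 2 + 1 + 1 + 2 = 11
C has the highest total.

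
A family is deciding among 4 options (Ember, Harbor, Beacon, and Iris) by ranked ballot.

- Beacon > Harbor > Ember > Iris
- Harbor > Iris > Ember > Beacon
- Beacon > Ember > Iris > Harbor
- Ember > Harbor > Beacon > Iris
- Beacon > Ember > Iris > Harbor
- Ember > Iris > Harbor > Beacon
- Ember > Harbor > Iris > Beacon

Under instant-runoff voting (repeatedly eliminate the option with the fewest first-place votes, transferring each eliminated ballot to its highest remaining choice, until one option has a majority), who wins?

Ember

Round 1: Ember 3, Beacon 3, Harbor 1, Iris 0. Iris has the fewest and is eliminated.
Round 2: Ember 3, Beacon 3, Harbor 1. Harbor has the fewest and is eliminated.
Round 3: Ember 4, Beacon 3. Ember has a majority.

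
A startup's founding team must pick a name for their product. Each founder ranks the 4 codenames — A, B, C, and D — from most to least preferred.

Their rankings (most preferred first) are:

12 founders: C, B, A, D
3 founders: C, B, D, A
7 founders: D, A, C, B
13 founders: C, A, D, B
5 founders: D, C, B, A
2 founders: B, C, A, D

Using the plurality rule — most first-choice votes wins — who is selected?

First-place vote totals:
  A: 0
  B: 2
  C: 28
  D: 12
C has the most first-place votes.

C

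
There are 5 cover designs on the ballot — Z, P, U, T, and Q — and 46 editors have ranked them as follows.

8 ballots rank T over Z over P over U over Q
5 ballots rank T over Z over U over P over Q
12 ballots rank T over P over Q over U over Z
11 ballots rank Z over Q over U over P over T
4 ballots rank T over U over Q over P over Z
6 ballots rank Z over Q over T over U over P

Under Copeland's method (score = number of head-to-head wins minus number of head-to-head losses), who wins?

T

Pairwise results:
  Z vs P: Z wins 30–16.
  Z vs U: Z wins 30–16.
  Z vs T: T wins 29–17.
  Z vs Q: Z wins 30–16.
  P vs U: U wins 26–20.
  P vs T: T wins 35–11.
  P vs Q: P wins 25–21.
  U vs T: T wins 35–11.
  U vs Q: Q wins 29–17.
  T vs Q: T wins 29–17.
Copeland scores (wins − losses):
  Z: 3 − 1 = 2
  P: 1 − 3 = -2
  U: 1 − 3 = -2
  T: 4 − 0 = 4
  Q: 1 − 3 = -2
T has the best Copeland score.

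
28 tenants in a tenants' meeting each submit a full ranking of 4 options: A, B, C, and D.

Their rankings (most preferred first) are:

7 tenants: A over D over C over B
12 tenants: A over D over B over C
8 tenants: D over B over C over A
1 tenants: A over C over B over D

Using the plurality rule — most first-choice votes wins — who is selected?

A

First-place vote totals:
  A: 20
  B: 0
  C: 0
  D: 8
A has the most first-place votes.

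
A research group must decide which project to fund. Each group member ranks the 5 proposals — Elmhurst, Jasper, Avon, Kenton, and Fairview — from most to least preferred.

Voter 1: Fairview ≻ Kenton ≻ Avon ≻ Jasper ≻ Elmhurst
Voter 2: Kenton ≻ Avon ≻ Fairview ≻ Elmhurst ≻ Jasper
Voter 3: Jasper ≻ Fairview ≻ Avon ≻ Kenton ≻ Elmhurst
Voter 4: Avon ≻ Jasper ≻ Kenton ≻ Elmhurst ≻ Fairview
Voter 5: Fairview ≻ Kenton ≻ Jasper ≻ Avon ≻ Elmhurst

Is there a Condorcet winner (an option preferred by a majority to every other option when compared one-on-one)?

Head-to-head results (5 voters total):
Elmhurst vs Jasper: Jasper wins 4–1.
Elmhurst vs Avon: Avon wins 5–0.
Elmhurst vs Kenton: Kenton wins 5–0.
Elmhurst vs Fairview: Fairview wins 4–1.
Jasper vs Avon: Avon wins 3–2.
Jasper vs Kenton: Kenton wins 3–2.
Jasper vs Fairview: Fairview wins 3–2.
Avon vs Kenton: Kenton wins 3–2.
Avon vs Fairview: Fairview wins 3–2.
Kenton vs Fairview: Fairview wins 3–2.
Fairview beats each rival — Elmhurst (4–1), Jasper (3–2), Avon (3–2), Kenton (3–2) — so Fairview is the Condorcet winner.

Yes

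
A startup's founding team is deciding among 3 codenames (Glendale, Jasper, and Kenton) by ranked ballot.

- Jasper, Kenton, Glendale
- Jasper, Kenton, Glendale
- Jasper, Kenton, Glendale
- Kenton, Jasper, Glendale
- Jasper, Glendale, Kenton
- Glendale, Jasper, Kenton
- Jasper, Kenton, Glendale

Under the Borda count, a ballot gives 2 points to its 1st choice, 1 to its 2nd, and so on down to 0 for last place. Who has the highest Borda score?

Borda scores:
  Glendale: 0 + 0 + 0 + 0 + 1 + 2 + 0 = 3
  Jasper: 2 + 2 + 2 + 1 + 2 + 1 + 2 = 12
  Kenton: 1 + 1 + 1 + 2 + 0 + 0 + 1 = 6
Jasper has the highest total.

Jasper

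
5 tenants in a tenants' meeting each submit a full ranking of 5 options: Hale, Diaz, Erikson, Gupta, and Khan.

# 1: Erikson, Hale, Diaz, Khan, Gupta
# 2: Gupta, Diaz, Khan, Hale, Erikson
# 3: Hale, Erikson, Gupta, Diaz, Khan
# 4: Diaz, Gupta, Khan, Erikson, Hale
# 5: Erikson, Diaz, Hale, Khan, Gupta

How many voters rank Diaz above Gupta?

Ballots ranking Diaz above Gupta: 3.
Ballots ranking Gupta above Diaz: 2.
So 3 of 5 voters prefer Diaz to Gupta.

3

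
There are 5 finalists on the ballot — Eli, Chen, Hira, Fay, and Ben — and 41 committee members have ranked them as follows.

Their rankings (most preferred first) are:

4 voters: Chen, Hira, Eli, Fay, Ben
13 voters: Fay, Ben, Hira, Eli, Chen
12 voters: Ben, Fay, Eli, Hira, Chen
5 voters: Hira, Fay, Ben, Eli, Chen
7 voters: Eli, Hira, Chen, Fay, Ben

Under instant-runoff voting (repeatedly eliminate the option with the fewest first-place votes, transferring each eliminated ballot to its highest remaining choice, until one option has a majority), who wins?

Fay

Round 1: Fay 13, Ben 12, Eli 7, Hira 5, Chen 4. Chen has the fewest and is eliminated.
Round 2: Fay 13, Ben 12, Hira 9, Eli 7. Eli has the fewest and is eliminated.
Round 3: Hira 16, Fay 13, Ben 12. Ben has the fewest and is eliminated.
Round 4: Fay 25, Hira 16. Fay has a majority.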